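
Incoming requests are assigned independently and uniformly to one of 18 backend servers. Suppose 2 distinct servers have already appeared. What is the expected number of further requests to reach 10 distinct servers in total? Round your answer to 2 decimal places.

11.93

With k distinct servers already seen, the next new one takes an expected 18/(18-k) requests.
Sum over k = 2,...,9: E = 18/16 + 18/15 + 18/14 + ... + 18/10 + 18/9 = 11.932.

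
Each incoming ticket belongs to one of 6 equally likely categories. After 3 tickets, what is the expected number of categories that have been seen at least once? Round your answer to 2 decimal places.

2.53

For each category, P(seen in 3 tickets) = 1 - (5/6)^3 = 0.421.
By linearity of expectation, E[distinct seen] = 6·(1 - (5/6)^3) = 2.528.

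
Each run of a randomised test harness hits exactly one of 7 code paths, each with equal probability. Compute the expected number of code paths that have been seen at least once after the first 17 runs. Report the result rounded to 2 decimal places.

For each code path, P(seen in 17 runs) = 1 - (6/7)^17 = 0.927.
By linearity of expectation, E[distinct seen] = 7·(1 - (6/7)^17) = 6.491.

6.49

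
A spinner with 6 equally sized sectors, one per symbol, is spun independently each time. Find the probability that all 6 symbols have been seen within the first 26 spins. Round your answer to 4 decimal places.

0.9480

Let A_i be the event that symbol i is missing after 26 spins. By inclusion–exclusion on the A_i,
P(all seen) = Σ_{j=0}^{6} (-1)^j C(6,j)((6-j)/6)^26
= 1.00000 - 0.05241 + 0.00040 - 0.00000 + 0.00000 - 0.00000 + 0.00000
= 0.94798.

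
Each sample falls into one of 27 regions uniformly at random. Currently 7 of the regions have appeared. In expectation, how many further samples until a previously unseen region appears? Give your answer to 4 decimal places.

1.3500

Each sample yields a new region with probability (27-7)/27 = 20/27, so the wait is geometric with mean 27/20.
E = 27/20 = 1.35000.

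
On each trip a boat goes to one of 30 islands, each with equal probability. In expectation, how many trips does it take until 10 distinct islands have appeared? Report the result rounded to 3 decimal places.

Going from k to k+1 distinct takes a geometric number of trips with mean 30/(30-k).
Sum over k = 0,...,9: E = 30/30 + 30/29 + 30/28 + ... + 30/22 + 30/21 = 11.9174.

11.917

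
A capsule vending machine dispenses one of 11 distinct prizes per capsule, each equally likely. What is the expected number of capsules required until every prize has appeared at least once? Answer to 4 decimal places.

33.2187

Split into phases: going from k distinct to k+1 distinct takes on average 11/(11-k) capsules.
E[T] = 11/11 + 11/10 + 11/9 + ... + 11/2 + 11/1 = 11·H_{11}.
H_{11} = 3.01988, so E[T] = 33.21865.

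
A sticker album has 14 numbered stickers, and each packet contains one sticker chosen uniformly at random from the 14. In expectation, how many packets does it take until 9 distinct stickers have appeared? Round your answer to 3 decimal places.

13.555

Going from k to k+1 distinct takes a geometric number of packets with mean 14/(14-k).
Sum over k = 0,...,8: E = 14/14 + 14/13 + 14/12 + ... + 14/7 + 14/6 = 13.5552.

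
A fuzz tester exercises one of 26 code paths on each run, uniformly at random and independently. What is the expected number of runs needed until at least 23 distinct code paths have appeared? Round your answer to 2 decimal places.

Going from k to k+1 distinct takes a geometric number of runs with mean 26/(26-k).
Sum over k = 0,...,22: E = 26/26 + 26/25 + 26/24 + ... + 26/5 + 26/4 = 52.548.

52.55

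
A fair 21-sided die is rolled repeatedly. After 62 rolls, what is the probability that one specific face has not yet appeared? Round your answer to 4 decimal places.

0.0486

Each roll misses the fixed face with probability (21-1)/21 = 20/21, independently.
P(still missing after 62) = (20/21)^62 = 0.04856.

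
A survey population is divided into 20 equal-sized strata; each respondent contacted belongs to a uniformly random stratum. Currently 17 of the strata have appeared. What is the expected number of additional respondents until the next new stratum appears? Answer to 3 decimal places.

Each respondent yields a new stratum with probability (20-17)/20 = 3/20, so the wait is geometric with mean 20/3.
E = 20/3 = 6.6667.

6.667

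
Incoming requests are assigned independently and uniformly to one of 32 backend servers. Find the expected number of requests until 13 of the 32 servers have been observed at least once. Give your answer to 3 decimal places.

16.344

Going from k to k+1 distinct takes a geometric number of requests with mean 32/(32-k).
Sum over k = 0,...,12: E = 32/32 + 32/31 + 32/30 + ... + 32/21 + 32/20 = 16.3442.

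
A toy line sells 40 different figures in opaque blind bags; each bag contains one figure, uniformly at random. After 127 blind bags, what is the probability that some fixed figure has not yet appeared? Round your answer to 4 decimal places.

0.0401

On each blind bag the fixed figure fails to appear with probability 39/40.
P(still missing after 127) = (39/40)^127 = 0.04014.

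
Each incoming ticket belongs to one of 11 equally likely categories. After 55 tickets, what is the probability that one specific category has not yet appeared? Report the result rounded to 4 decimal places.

Each ticket misses the fixed category with probability (11-1)/11 = 10/11, independently.
P(still missing after 55) = (10/11)^55 = 0.00529.

0.0053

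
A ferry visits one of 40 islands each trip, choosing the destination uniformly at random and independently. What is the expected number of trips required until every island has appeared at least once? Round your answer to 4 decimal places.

171.1417

After k distinct islands have appeared, the next trip gives a new one with probability (40-k)/40, so the expected wait for the (k+1)-th is 40/(40-k).
E[T] = 40/40 + 40/39 + 40/38 + ... + 40/2 + 40/1 = 40·H_{40}.
H_{40} = 4.27854, so E[T] = 171.14172.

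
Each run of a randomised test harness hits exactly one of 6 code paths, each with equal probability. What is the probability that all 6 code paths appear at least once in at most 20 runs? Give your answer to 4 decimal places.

0.8480

By inclusion–exclusion over which code paths are missing,
P(all seen) = Σ_{j=0}^{6} (-1)^j C(6,j)((6-j)/6)^20
= 1.00000 - 0.15650 + 0.00451 - 0.00002 + 0.00000 - 0.00000 + 0.00000
= 0.84799.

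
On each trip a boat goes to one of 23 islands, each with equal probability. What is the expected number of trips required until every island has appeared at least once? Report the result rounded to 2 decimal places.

Split into phases: going from k distinct to k+1 distinct takes on average 23/(23-k) trips.
E[T] = 23/23 + 23/22 + 23/21 + ... + 23/2 + 23/1 = 23·H_{23}.
H_{23} = 3.734, so E[T] = 85.889.

85.89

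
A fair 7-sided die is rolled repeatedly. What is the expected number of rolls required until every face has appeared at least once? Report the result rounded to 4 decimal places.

The wait to go from k to k+1 distinct faces is geometric with mean 7/(7-k).
E[T] = 7/7 + 7/6 + 7/5 + ... + 7/2 + 7/1 = 7·H_{7}.
H_{7} = 2.59286, so E[T] = 18.15000.

18.1500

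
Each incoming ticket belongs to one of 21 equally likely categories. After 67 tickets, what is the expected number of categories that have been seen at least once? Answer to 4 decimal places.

For each category, P(seen in 67 tickets) = 1 - (20/21)^67 = 0.96195.
By linearity of expectation, E[distinct seen] = 21·(1 - (20/21)^67) = 20.20102.

20.2010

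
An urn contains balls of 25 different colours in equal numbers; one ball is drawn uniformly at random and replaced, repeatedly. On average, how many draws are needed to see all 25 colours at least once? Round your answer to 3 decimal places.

95.399

After k distinct colours have appeared, the next draw gives a new one with probability (25-k)/25, so the expected wait for the (k+1)-th is 25/(25-k).
E[T] = 25/25 + 25/24 + 25/23 + ... + 25/2 + 25/1 = 25·H_{25}.
H_{25} = 3.8160, so E[T] = 95.3990.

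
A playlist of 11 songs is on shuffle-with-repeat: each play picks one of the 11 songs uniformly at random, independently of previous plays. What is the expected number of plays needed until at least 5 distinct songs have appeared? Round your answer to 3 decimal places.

6.269

With k distinct songs already seen, the next new one arrives after an expected 11/(11-k) plays.
Sum over k = 0,...,4: E = 11/11 + 11/10 + 11/9 + 11/8 + 11/7 = 6.2687.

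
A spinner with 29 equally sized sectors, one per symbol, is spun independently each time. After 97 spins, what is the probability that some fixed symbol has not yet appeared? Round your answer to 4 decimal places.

Each spin misses the fixed symbol with probability (29-1)/29 = 28/29, independently.
P(still missing after 97) = (28/29)^97 = 0.03324.

0.0332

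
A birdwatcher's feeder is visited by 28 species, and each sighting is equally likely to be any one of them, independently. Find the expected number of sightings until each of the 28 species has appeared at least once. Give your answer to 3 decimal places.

After k distinct species have appeared, the next sighting gives a new one with probability (28-k)/28, so the expected wait for the (k+1)-th is 28/(28-k).
E[T] = 28/28 + 28/27 + 28/26 + ... + 28/2 + 28/1 = 28·H_{28}.
H_{28} = 3.9272, so E[T] = 109.9608.

109.961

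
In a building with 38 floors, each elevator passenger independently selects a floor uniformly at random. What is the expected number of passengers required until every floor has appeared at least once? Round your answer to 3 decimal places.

160.660

After k distinct floors have appeared, the next passenger gives a new one with probability (38-k)/38, so the expected wait for the (k+1)-th is 38/(38-k).
E[T] = 38/38 + 38/37 + 38/36 + ... + 38/2 + 38/1 = 38·H_{38}.
H_{38} = 4.2279, so E[T] = 160.6603.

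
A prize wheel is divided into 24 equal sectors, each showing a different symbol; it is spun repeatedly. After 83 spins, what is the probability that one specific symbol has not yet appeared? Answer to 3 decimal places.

0.029

On each spin the fixed symbol fails to appear with probability 23/24.
P(still missing after 83) = (23/24)^83 = 0.0292.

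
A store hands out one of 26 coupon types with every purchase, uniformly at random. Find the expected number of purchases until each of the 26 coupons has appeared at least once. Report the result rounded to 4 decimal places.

100.2149

After k distinct coupons have appeared, the next purchase gives a new one with probability (26-k)/26, so the expected wait for the (k+1)-th is 26/(26-k).
E[T] = 26/26 + 26/25 + 26/24 + ... + 26/2 + 26/1 = 26·H_{26}.
H_{26} = 3.85442, so E[T] = 100.21491.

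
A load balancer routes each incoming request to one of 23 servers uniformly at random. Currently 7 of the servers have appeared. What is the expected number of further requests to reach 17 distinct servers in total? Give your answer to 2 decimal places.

From k distinct to k+1 distinct takes on average 23/(23-k) requests.
Sum over k = 7,...,16: E = 23/16 + 23/15 + 23/14 + ... + 23/8 + 23/7 = 21.407.

21.41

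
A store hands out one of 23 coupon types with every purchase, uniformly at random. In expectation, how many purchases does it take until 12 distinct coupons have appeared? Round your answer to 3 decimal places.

Going from k to k+1 distinct takes a geometric number of purchases with mean 23/(23-k).
Sum over k = 0,...,11: E = 23/23 + 23/22 + 23/21 + ... + 23/13 + 23/12 = 16.4315.

16.432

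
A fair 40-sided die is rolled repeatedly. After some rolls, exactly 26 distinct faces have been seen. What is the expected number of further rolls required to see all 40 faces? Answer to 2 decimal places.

With k distinct faces already seen, the next new one takes an expected 40/(40-k) rolls.
Sum over k = 26,...,39: E = 40/14 + 40/13 + 40/12 + ... + 40/2 + 40/1 = 130.062.

130.06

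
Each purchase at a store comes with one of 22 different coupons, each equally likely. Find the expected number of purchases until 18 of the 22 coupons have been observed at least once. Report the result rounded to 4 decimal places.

Going from k to k+1 distinct takes a geometric number of purchases with mean 22/(22-k).
Sum over k = 0,...,17: E = 22/22 + 22/21 + 22/20 + ... + 22/6 + 22/5 = 35.36456.

35.3646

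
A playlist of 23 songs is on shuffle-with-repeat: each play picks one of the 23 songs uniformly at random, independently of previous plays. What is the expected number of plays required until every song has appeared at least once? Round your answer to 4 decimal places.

The wait to go from k to k+1 distinct songs is geometric with mean 23/(23-k).
E[T] = 23/23 + 23/22 + 23/21 + ... + 23/2 + 23/1 = 23·H_{23}.
H_{23} = 3.73429, so E[T] = 85.88870.

85.8887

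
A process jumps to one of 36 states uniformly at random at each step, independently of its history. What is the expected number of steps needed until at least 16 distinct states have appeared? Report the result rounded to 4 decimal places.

20.7655

Going from k to k+1 distinct takes a geometric number of steps with mean 36/(36-k).
Sum over k = 0,...,15: E = 36/36 + 36/35 + 36/34 + ... + 36/22 + 36/21 = 20.76550.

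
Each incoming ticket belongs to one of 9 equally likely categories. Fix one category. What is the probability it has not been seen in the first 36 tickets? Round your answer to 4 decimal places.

On each ticket the fixed category fails to appear with probability 8/9.
P(still missing after 36) = (8/9)^36 = 0.01440.

0.0144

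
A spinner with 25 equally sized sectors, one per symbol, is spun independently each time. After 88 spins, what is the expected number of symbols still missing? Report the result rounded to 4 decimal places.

0.6883

For each symbol, P(unseen after 88) = (24/25)^88 = 0.02753.
By linearity of expectation, E[unseen] = 25·(24/25)^88 = 0.68835.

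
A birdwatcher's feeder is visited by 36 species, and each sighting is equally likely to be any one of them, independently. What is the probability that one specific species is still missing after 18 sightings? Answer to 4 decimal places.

0.6023

Each sighting misses the fixed species with probability (36-1)/36 = 35/36, independently.
P(still missing after 18) = (35/36)^18 = 0.60225.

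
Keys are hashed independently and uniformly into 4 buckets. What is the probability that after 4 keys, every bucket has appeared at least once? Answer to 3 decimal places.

0.094

Let A_i be the event that bucket i is missing after 4 keys. By inclusion–exclusion on the A_i,
P(all seen) = Σ_{j=0}^{4} (-1)^j C(4,j)((4-j)/4)^4
= 1.0000 - 1.2656 + 0.3750 - 0.0156 + 0.0000
= 0.0938.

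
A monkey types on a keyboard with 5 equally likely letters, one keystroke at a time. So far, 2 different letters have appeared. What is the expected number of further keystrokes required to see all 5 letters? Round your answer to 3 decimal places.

9.167

The wait to go from k to k+1 distinct letters is geometric with mean 5/(5-k).
Sum over k = 2,...,4: E = 5/3 + 5/2 + 5/1 = 9.1667.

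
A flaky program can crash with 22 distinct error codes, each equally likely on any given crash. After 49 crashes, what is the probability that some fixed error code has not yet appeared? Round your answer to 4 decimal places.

Each crash misses the fixed error code with probability (22-1)/22 = 21/22, independently.
P(still missing after 49) = (21/22)^49 = 0.10234.

0.1023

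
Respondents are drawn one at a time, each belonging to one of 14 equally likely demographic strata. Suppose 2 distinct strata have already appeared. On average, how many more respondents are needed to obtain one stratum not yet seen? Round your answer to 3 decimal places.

1.167

Each respondent yields a new stratum with probability (14-2)/14 = 12/14, so the wait is geometric with mean 14/12.
E = 14/12 = 1.1667.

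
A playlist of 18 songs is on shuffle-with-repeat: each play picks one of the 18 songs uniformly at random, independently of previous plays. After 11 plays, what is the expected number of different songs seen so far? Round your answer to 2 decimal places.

For each song, P(seen in 11 plays) = 1 - (17/18)^11 = 0.467.
By linearity of expectation, E[distinct seen] = 18·(1 - (17/18)^11) = 8.401.

8.40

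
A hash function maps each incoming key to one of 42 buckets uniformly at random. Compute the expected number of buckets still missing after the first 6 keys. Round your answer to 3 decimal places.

For each bucket, P(unseen after 6) = (41/42)^6 = 0.8654.
By linearity of expectation, E[unseen] = 42·(41/42)^6 = 36.3460.

36.346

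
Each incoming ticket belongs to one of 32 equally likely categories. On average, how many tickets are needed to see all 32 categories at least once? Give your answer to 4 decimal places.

After k distinct categories have appeared, the next ticket gives a new one with probability (32-k)/32, so the expected wait for the (k+1)-th is 32/(32-k).
E[T] = 32/32 + 32/31 + 32/30 + ... + 32/2 + 32/1 = 32·H_{32}.
H_{32} = 4.05850, so E[T] = 129.87185.

129.8718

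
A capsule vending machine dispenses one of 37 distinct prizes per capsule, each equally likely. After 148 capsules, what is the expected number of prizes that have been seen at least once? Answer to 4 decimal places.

36.3586

For each prize, P(seen in 148 capsules) = 1 - (36/37)^148 = 0.98267.
By linearity of expectation, E[distinct seen] = 37·(1 - (36/37)^148) = 36.35862.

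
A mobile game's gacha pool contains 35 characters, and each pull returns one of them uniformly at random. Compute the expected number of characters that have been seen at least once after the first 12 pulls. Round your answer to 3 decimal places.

10.283

For each character, P(seen in 12 pulls) = 1 - (34/35)^12 = 0.2938.
By linearity of expectation, E[distinct seen] = 35·(1 - (34/35)^12) = 10.2828.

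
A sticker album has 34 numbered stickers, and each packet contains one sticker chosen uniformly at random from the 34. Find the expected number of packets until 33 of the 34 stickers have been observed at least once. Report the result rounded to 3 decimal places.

Going from k to k+1 distinct takes a geometric number of packets with mean 34/(34-k).
Sum over k = 0,...,32: E = 34/34 + 34/33 + 34/32 + ... + 34/3 + 34/2 = 106.0191.

106.019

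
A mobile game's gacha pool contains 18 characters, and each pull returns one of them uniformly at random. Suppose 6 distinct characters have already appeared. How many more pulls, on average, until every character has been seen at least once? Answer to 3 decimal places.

55.858

From k distinct to k+1 distinct takes on average 18/(18-k) pulls.
Sum over k = 6,...,17: E = 18/12 + 18/11 + 18/10 + ... + 18/2 + 18/1 = 55.8578.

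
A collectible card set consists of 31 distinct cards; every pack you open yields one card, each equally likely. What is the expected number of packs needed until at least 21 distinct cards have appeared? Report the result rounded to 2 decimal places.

Going from k to k+1 distinct takes a geometric number of packs with mean 31/(31-k).
Sum over k = 0,...,20: E = 31/31 + 31/30 + 31/29 + ... + 31/12 + 31/11 = 34.047.

34.05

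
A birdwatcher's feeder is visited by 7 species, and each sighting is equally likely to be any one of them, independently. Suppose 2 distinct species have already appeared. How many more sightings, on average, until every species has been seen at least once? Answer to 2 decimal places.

From k distinct to k+1 distinct takes on average 7/(7-k) sightings.
Sum over k = 2,...,6: E = 7/5 + 7/4 + 7/3 + 7/2 + 7/1 = 15.983.

15.98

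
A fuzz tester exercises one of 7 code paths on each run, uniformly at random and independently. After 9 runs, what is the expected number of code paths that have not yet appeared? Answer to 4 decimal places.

1.7481

For each code path, P(unseen after 9) = (6/7)^9 = 0.24973.
By linearity of expectation, E[unseen] = 7·(6/7)^9 = 1.74814.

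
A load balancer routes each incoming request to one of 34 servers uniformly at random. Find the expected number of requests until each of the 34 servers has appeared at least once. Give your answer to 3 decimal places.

Split into phases: going from k distinct to k+1 distinct takes on average 34/(34-k) requests.
E[T] = 34/34 + 34/33 + 34/32 + ... + 34/2 + 34/1 = 34·H_{34}.
H_{34} = 4.1182, so E[T] = 140.0191.

140.019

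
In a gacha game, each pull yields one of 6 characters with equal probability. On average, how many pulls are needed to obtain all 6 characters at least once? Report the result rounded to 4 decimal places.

Split into phases: going from k distinct to k+1 distinct takes on average 6/(6-k) pulls.
E[T] = 6/6 + 6/5 + 6/4 + 6/3 + 6/2 + 6/1 = 6·H_{6}.
H_{6} = 2.45000, so E[T] = 14.70000.

14.7000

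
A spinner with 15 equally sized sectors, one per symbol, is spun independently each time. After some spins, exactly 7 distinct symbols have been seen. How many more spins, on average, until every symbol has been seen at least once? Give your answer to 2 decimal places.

40.77

The wait to go from k to k+1 distinct symbols is geometric with mean 15/(15-k).
Sum over k = 7,...,14: E = 15/8 + 15/7 + 15/6 + ... + 15/2 + 15/1 = 40.768.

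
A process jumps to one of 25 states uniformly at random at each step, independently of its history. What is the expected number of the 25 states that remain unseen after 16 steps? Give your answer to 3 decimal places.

13.010

For each state, P(unseen after 16) = (24/25)^16 = 0.5204.
By linearity of expectation, E[unseen] = 25·(24/25)^16 = 13.0101.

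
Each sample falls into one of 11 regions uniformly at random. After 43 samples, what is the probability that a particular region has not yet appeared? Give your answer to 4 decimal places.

0.0166

On each sample the fixed region fails to appear with probability 10/11.
P(still missing after 43) = (10/11)^43 = 0.01660.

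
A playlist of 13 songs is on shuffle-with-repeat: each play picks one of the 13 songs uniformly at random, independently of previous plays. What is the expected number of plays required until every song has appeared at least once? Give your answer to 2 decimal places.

41.34

After k distinct songs have appeared, the next play gives a new one with probability (13-k)/13, so the expected wait for the (k+1)-th is 13/(13-k).
E[T] = 13/13 + 13/12 + 13/11 + ... + 13/2 + 13/1 = 13·H_{13}.
H_{13} = 3.180, so E[T] = 41.342.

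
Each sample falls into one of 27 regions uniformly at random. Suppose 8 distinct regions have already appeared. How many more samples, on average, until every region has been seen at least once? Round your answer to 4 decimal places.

95.7890

From k distinct to k+1 distinct takes on average 27/(27-k) samples.
Sum over k = 8,...,26: E = 27/19 + 27/18 + 27/17 + ... + 27/2 + 27/1 = 95.78897.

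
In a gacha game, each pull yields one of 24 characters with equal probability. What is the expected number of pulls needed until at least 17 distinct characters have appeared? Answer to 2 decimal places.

28.39

With k distinct characters already seen, the next new one arrives after an expected 24/(24-k) pulls.
Sum over k = 0,...,16: E = 24/24 + 24/23 + 24/22 + ... + 24/9 + 24/8 = 28.394.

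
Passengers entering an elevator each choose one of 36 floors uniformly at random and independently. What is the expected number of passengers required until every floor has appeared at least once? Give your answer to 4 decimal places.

150.2841

The wait to go from k to k+1 distinct floors is geometric with mean 36/(36-k).
E[T] = 36/36 + 36/35 + 36/34 + ... + 36/2 + 36/1 = 36·H_{36}.
H_{36} = 4.17456, so E[T] = 150.28413.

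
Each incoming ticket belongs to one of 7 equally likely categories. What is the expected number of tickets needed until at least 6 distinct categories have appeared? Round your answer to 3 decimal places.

11.150

Going from k to k+1 distinct takes a geometric number of tickets with mean 7/(7-k).
Sum over k = 0,...,5: E = 7/7 + 7/6 + 7/5 + 7/4 + 7/3 + 7/2 = 11.1500.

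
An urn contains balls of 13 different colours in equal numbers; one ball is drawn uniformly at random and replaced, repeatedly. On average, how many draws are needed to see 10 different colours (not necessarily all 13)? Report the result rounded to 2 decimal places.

17.51

With k distinct colours already seen, the next new one arrives after an expected 13/(13-k) draws.
Sum over k = 0,...,9: E = 13/13 + 13/12 + 13/11 + ... + 13/5 + 13/4 = 17.508.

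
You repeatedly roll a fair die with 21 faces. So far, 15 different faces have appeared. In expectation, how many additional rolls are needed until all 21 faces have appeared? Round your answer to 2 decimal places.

With k distinct faces already seen, the next new one takes an expected 21/(21-k) rolls.
Sum over k = 15,...,20: E = 21/6 + 21/5 + 21/4 + 21/3 + 21/2 + 21/1 = 51.450.

51.45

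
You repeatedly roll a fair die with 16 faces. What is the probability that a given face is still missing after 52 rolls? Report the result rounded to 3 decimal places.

0.035

On each roll the fixed face fails to appear with probability 15/16.
P(still missing after 52) = (15/16)^52 = 0.0349.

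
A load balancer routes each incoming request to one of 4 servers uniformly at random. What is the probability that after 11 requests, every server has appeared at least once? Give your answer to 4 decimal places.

0.8340

By inclusion–exclusion over which servers are missing,
P(all seen) = Σ_{j=0}^{4} (-1)^j C(4,j)((4-j)/4)^11
= 1.00000 - 0.16894 + 0.00293 - 0.00000 + 0.00000
= 0.83399.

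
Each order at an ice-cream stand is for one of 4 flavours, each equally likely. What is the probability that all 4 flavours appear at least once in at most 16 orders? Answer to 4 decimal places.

Let A_i be the event that flavour i is missing after 16 orders. By inclusion–exclusion on the A_i,
P(all seen) = Σ_{j=0}^{4} (-1)^j C(4,j)((4-j)/4)^16
= 1.00000 - 0.04009 + 0.00009 - 0.00000 + 0.00000
= 0.96000.

0.9600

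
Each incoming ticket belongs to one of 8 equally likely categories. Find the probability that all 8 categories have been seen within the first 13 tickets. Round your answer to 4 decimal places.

0.1393

Let A_i be the event that category i is missing after 13 tickets. By inclusion–exclusion on the A_i,
P(all seen) = Σ_{j=0}^{8} (-1)^j C(8,j)((8-j)/8)^13
= 1.00000 - 1.40992 + 0.66520 - 0.12434 + 0.00854 - 0.00016 + 0.00000 - 0.00000 + 0.00000
= 0.13932.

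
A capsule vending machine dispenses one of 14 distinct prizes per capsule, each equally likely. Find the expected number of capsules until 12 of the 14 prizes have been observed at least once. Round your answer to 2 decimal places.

24.52

With k distinct prizes already seen, the next new one arrives after an expected 14/(14-k) capsules.
Sum over k = 0,...,11: E = 14/14 + 14/13 + 14/12 + ... + 14/4 + 14/3 = 24.522.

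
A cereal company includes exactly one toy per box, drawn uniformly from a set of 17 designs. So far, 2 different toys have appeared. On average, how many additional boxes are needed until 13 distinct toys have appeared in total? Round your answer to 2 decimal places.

20.99

From k distinct to k+1 distinct takes on average 17/(17-k) boxes.
Sum over k = 2,...,12: E = 17/15 + 17/14 + 17/13 + ... + 17/6 + 17/5 = 20.993.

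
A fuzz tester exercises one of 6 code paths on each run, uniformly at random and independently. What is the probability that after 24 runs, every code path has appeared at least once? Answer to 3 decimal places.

0.925

Let A_i be the event that code path i is missing after 24 runs. By inclusion–exclusion on the A_i,
P(all seen) = Σ_{j=0}^{6} (-1)^j C(6,j)((6-j)/6)^24
= 1.0000 - 0.0755 + 0.0009 - 0.0000 + 0.0000 - 0.0000 + 0.0000
= 0.9254.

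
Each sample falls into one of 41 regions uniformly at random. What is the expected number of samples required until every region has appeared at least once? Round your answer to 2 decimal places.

After k distinct regions have appeared, the next sample gives a new one with probability (41-k)/41, so the expected wait for the (k+1)-th is 41/(41-k).
E[T] = 41/41 + 41/40 + 41/39 + ... + 41/2 + 41/1 = 41·H_{41}.
H_{41} = 4.303, so E[T] = 176.420.

176.42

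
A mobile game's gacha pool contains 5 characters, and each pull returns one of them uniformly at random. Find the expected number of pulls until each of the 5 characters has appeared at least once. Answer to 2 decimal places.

The wait to go from k to k+1 distinct characters is geometric with mean 5/(5-k).
E[T] = 5/5 + 5/4 + 5/3 + 5/2 + 5/1 = 5·H_{5}.
H_{5} = 2.283, so E[T] = 11.417.

11.42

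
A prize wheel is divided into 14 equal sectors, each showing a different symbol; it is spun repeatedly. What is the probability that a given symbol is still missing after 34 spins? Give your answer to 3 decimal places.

0.080

Each spin misses the fixed symbol with probability (14-1)/14 = 13/14, independently.
P(still missing after 34) = (13/14)^34 = 0.0805.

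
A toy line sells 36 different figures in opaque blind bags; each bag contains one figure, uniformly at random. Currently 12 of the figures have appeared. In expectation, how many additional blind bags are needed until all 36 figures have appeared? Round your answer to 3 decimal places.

135.934

The wait to go from k to k+1 distinct figures is geometric with mean 36/(36-k).
Sum over k = 12,...,35: E = 36/24 + 36/23 + 36/22 + ... + 36/2 + 36/1 = 135.9345.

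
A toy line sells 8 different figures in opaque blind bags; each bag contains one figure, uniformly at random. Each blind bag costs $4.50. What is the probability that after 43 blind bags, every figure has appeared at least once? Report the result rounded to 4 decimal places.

Let A_i be the event that figure i is missing after 43 blind bags. By inclusion–exclusion on the A_i,
P(all seen) = Σ_{j=0}^{8} (-1)^j C(8,j)((8-j)/8)^43
= 1.00000 - 0.02567 + 0.00012 - 0.00000 + 0.00000 - 0.00000 + 0.00000 - 0.00000 + 0.00000
= 0.97445.

0.9744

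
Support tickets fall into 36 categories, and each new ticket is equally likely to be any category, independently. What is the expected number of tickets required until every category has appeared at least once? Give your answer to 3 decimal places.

After k distinct categories have appeared, the next ticket gives a new one with probability (36-k)/36, so the expected wait for the (k+1)-th is 36/(36-k).
E[T] = 36/36 + 36/35 + 36/34 + ... + 36/2 + 36/1 = 36·H_{36}.
H_{36} = 4.1746, so E[T] = 150.2841.

150.284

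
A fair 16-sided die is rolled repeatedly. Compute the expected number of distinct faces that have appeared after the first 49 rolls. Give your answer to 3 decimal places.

15.323

For each face, P(seen in 49 rolls) = 1 - (15/16)^49 = 0.9577.
By linearity of expectation, E[distinct seen] = 16·(1 - (15/16)^49) = 15.3228.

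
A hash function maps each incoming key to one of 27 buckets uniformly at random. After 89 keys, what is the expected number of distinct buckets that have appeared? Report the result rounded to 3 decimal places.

26.061

For each bucket, P(seen in 89 keys) = 1 - (26/27)^89 = 0.9652.
By linearity of expectation, E[distinct seen] = 27·(1 - (26/27)^89) = 26.0611.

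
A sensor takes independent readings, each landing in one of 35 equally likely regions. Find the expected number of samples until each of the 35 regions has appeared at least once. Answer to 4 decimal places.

145.1373

The wait to go from k to k+1 distinct regions is geometric with mean 35/(35-k).
E[T] = 35/35 + 35/34 + 35/33 + ... + 35/2 + 35/1 = 35·H_{35}.
H_{35} = 4.14678, so E[T] = 145.13735.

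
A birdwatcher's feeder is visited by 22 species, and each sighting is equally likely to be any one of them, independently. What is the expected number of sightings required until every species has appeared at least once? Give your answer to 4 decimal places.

Split into phases: going from k distinct to k+1 distinct takes on average 22/(22-k) sightings.
E[T] = 22/22 + 22/21 + 22/20 + ... + 22/2 + 22/1 = 22·H_{22}.
H_{22} = 3.69081, so E[T] = 81.19789.

81.1979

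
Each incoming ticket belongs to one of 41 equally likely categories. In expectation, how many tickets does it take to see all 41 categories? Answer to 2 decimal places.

After k distinct categories have appeared, the next ticket gives a new one with probability (41-k)/41, so the expected wait for the (k+1)-th is 41/(41-k).
E[T] = 41/41 + 41/40 + 41/39 + ... + 41/2 + 41/1 = 41·H_{41}.
H_{41} = 4.303, so E[T] = 176.420.

176.42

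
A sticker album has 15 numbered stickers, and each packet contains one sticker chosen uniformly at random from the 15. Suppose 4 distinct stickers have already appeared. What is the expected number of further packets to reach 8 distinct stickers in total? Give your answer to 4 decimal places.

6.4053

With k distinct stickers already seen, the next new one takes an expected 15/(15-k) packets.
Sum over k = 4,...,7: E = 15/11 + 15/10 + 15/9 + 15/8 = 6.40530.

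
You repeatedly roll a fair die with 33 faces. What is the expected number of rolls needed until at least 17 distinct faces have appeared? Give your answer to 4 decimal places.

Going from k to k+1 distinct takes a geometric number of rolls with mean 33/(33-k).
Sum over k = 0,...,16: E = 33/33 + 33/32 + 33/31 + ... + 33/18 + 33/17 = 23.36628.

23.3663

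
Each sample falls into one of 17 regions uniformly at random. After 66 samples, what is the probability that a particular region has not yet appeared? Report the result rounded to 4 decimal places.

0.0183

Each sample misses the fixed region with probability (17-1)/17 = 16/17, independently.
P(still missing after 66) = (16/17)^66 = 0.01829.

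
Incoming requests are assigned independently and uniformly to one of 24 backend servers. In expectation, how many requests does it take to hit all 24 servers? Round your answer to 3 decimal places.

Split into phases: going from k distinct to k+1 distinct takes on average 24/(24-k) requests.
E[T] = 24/24 + 24/23 + 24/22 + ... + 24/2 + 24/1 = 24·H_{24}.
H_{24} = 3.7760, so E[T] = 90.6230.

90.623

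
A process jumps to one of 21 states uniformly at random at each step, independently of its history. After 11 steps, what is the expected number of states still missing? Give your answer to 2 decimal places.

For each state, P(unseen after 11) = (20/21)^11 = 0.585.
By linearity of expectation, E[unseen] = 21·(20/21)^11 = 12.278.

12.28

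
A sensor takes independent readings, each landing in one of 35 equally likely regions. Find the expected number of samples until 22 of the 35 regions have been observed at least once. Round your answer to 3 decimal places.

33.833

With k distinct regions already seen, the next new one arrives after an expected 35/(35-k) samples.
Sum over k = 0,...,21: E = 35/35 + 35/34 + 35/33 + ... + 35/15 + 35/14 = 33.8327.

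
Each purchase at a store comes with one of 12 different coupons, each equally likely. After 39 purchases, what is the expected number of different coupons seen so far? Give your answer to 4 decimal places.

11.5969

For each coupon, P(seen in 39 purchases) = 1 - (11/12)^39 = 0.96641.
By linearity of expectation, E[distinct seen] = 12·(1 - (11/12)^39) = 11.59689.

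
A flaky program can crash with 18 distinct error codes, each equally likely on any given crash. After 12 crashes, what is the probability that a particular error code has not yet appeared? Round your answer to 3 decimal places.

0.504

On each crash the fixed error code fails to appear with probability 17/18.
P(still missing after 12) = (17/18)^12 = 0.5036.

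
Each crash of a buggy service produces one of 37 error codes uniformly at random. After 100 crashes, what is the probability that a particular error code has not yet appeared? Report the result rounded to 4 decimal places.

On each crash the fixed error code fails to appear with probability 36/37.
P(still missing after 100) = (36/37)^100 = 0.06458.

0.0646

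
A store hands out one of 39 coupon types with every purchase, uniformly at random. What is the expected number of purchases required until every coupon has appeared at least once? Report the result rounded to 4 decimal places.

Split into phases: going from k distinct to k+1 distinct takes on average 39/(39-k) purchases.
E[T] = 39/39 + 39/38 + 39/37 + ... + 39/2 + 39/1 = 39·H_{39}.
H_{39} = 4.25354, so E[T] = 165.88818.

165.8882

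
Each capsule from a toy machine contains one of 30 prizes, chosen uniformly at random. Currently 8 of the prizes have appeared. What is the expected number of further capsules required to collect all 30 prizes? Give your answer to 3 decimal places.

From k distinct to k+1 distinct takes on average 30/(30-k) capsules.
Sum over k = 8,...,29: E = 30/22 + 30/21 + 30/20 + ... + 30/2 + 30/1 = 110.7244.

110.724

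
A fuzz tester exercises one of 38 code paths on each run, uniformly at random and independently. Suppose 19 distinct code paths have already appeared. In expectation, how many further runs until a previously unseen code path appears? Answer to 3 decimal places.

2.000

Each run yields a new code path with probability (38-19)/38 = 19/38, so the wait is geometric with mean 38/19.
E = 38/19 = 2.0000.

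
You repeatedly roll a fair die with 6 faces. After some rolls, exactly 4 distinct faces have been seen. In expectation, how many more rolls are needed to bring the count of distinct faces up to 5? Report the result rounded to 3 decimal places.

With k distinct faces already seen, the next new one takes an expected 6/(6-k) rolls.
Only the k = 4 term is needed: E = 6/2 = 3.0000.

3.000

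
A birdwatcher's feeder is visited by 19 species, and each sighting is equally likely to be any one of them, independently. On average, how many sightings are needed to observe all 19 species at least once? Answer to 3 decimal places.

67.407

After k distinct species have appeared, the next sighting gives a new one with probability (19-k)/19, so the expected wait for the (k+1)-th is 19/(19-k).
E[T] = 19/19 + 19/18 + 19/17 + ... + 19/2 + 19/1 = 19·H_{19}.
H_{19} = 3.5477, so E[T] = 67.4071.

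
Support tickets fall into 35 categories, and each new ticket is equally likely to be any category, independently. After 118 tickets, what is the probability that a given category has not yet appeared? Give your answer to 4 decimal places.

0.0327

Each ticket misses the fixed category with probability (35-1)/35 = 34/35, independently.
P(still missing after 118) = (34/35)^118 = 0.03270.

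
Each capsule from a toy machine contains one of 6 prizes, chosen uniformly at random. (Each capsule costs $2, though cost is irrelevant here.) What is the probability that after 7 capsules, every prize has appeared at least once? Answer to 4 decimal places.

0.0540

By inclusion–exclusion over which prizes are missing,
P(all seen) = Σ_{j=0}^{6} (-1)^j C(6,j)((6-j)/6)^7
= 1.00000 - 1.67449 + 0.87791 - 0.15625 + 0.00686 - 0.00002 + 0.00000
= 0.05401.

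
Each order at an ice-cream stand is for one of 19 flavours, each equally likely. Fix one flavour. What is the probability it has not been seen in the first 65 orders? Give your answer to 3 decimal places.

Each order misses the fixed flavour with probability (19-1)/19 = 18/19, independently.
P(still missing after 65) = (18/19)^65 = 0.0298.

0.030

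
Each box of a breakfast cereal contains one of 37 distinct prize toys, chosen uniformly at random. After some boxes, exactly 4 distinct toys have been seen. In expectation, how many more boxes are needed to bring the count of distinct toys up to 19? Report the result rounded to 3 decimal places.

From k distinct to k+1 distinct takes on average 37/(37-k) boxes.
Sum over k = 4,...,18: E = 37/33 + 37/32 + 37/31 + ... + 37/20 + 37/19 = 21.9665.

21.967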